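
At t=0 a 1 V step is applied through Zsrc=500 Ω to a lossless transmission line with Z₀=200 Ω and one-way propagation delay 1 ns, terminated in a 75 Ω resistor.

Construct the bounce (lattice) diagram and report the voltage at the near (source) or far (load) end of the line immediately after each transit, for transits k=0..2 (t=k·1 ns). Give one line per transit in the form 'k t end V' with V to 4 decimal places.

Γ_L=-0.454545, Γ_S=0.428571; launch V₁=1·200/700=0.285714
k=0 src: V=0.2857
k=1 load: inc=0.285714, refl=0.285714·-0.454545=-0.1299; V=0.000000+0.285714+-0.129870=0.1558
k=2 src: inc=-0.129870, refl=-0.129870·0.428571=-0.0557; V=0.285714+-0.129870+-0.055659=0.1002

0 0 source 0.2857
1 1 load 0.1558
2 2 source 0.1002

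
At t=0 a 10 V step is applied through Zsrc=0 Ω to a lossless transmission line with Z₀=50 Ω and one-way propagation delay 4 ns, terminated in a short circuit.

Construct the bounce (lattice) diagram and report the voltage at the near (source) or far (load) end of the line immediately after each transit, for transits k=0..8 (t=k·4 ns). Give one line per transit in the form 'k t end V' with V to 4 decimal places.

0 0 source 10.0000
1 4 load 0.0000
2 8 source 10.0000
3 12 load 0.0000
4 16 source 10.0000
5 20 load 0.0000
6 24 source 10.0000
7 28 load 0.0000
8 32 source 10.0000

Γ_L=-1.000000, Γ_S=-1.000000; launch V₁=10·50/50=10.000000
k=0 src: V=10.0000
k=1 load: inc=10.000000, refl=10.000000·-1.000000=-10.0000; V=0.000000+10.000000+-10.000000=0.0000
k=2 src: inc=-10.000000, refl=-10.000000·-1.000000=10.0000; V=10.000000+-10.000000+10.000000=10.0000
k=3 load: inc=10.000000, refl=10.000000·-1.000000=-10.0000; V=0.000000+10.000000+-10.000000=0.0000
k=4 src: inc=-10.000000, refl=-10.000000·-1.000000=10.0000; V=10.000000+-10.000000+10.000000=10.0000
k=5 load: inc=10.000000, refl=10.000000·-1.000000=-10.0000; V=0.000000+10.000000+-10.000000=0.0000
k=6 src: inc=-10.000000, refl=-10.000000·-1.000000=10.0000; V=10.000000+-10.000000+10.000000=10.0000
k=7 load: inc=10.000000, refl=10.000000·-1.000000=-10.0000; V=0.000000+10.000000+-10.000000=0.0000
k=8 src: inc=-10.000000, refl=-10.000000·-1.000000=10.0000; V=10.000000+-10.000000+10.000000=10.0000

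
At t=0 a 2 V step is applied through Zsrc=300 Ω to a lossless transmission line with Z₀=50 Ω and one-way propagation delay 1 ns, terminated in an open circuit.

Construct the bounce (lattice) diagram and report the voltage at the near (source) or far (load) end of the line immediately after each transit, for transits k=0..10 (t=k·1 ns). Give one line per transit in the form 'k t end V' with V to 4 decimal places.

0 0 source 0.2857
1 1 load 0.5714
2 2 source 0.7755
3 3 load 0.9796
4 4 source 1.1254
5 5 load 1.2711
6 6 source 1.3753
7 7 load 1.4794
8 8 source 1.5538
9 9 load 1.6281
10 10 source 1.6813

Γ_L=1.000000, Γ_S=0.714286; launch V₁=2·50/350=0.285714
k=0 src: V=0.2857
k=1 load: inc=0.285714, refl=0.285714·1.000000=0.2857; V=0.000000+0.285714+0.285714=0.5714
k=2 src: inc=0.285714, refl=0.285714·0.714286=0.2041; V=0.285714+0.285714+0.204082=0.7755
k=3 load: inc=0.204082, refl=0.204082·1.000000=0.2041; V=0.571429+0.204082+0.204082=0.9796
k=4 src: inc=0.204082, refl=0.204082·0.714286=0.1458; V=0.775510+0.204082+0.145773=1.1254
k=5 load: inc=0.145773, refl=0.145773·1.000000=0.1458; V=0.979592+0.145773+0.145773=1.2711
k=6 src: inc=0.145773, refl=0.145773·0.714286=0.1041; V=1.125364+0.145773+0.104123=1.3753
k=7 load: inc=0.104123, refl=0.104123·1.000000=0.1041; V=1.271137+0.104123+0.104123=1.4794
k=8 src: inc=0.104123, refl=0.104123·0.714286=0.0744; V=1.375260+0.104123+0.074374=1.5538
k=9 load: inc=0.074374, refl=0.074374·1.000000=0.0744; V=1.479384+0.074374+0.074374=1.6281
k=10 src: inc=0.074374, refl=0.074374·0.714286=0.0531; V=1.553757+0.074374+0.053124=1.6813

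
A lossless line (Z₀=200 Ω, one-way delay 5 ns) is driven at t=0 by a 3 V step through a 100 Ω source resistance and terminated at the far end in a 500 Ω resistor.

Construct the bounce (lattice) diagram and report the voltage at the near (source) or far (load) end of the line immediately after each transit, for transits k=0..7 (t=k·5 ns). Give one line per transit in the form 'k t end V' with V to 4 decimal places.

Γ_L=0.428571, Γ_S=-0.333333; launch V₁=3·200/300=2.000000
k=0 src: V=2.0000
k=1 load: inc=2.000000, refl=2.000000·0.428571=0.8571; V=0.000000+2.000000+0.857143=2.8571
k=2 src: inc=0.857143, refl=0.857143·-0.333333=-0.2857; V=2.000000+0.857143+-0.285714=2.5714
k=3 load: inc=-0.285714, refl=-0.285714·0.428571=-0.1224; V=2.857143+-0.285714+-0.122449=2.4490
k=4 src: inc=-0.122449, refl=-0.122449·-0.333333=0.0408; V=2.571429+-0.122449+0.040816=2.4898
k=5 load: inc=0.040816, refl=0.040816·0.428571=0.0175; V=2.448980+0.040816+0.017493=2.5073
k=6 src: inc=0.017493, refl=0.017493·-0.333333=-0.0058; V=2.489796+0.017493+-0.005831=2.5015
k=7 load: inc=-0.005831, refl=-0.005831·0.428571=-0.0025; V=2.507289+-0.005831+-0.002499=2.4990

0 0 source 2.0000
1 5 load 2.8571
2 10 source 2.5714
3 15 load 2.4490
4 20 source 2.4898
5 25 load 2.5073
6 30 source 2.5015
7 35 load 2.4990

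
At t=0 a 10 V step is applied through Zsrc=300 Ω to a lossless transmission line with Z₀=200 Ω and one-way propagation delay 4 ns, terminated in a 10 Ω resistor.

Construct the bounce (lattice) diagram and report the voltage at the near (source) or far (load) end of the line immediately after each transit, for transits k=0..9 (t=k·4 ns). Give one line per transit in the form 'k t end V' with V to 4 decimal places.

Γ_L=-0.904762, Γ_S=0.200000; launch V₁=10·200/500=4.000000
k=0 src: V=4.0000
k=1 load: inc=4.000000, refl=4.000000·-0.904762=-3.6190; V=0.000000+4.000000+-3.619048=0.3810
k=2 src: inc=-3.619048, refl=-3.619048·0.200000=-0.7238; V=4.000000+-3.619048+-0.723810=-0.3429
k=3 load: inc=-0.723810, refl=-0.723810·-0.904762=0.6549; V=0.380952+-0.723810+0.654875=0.3120
k=4 src: inc=0.654875, refl=0.654875·0.200000=0.1310; V=-0.342857+0.654875+0.130975=0.4430
k=5 load: inc=0.130975, refl=0.130975·-0.904762=-0.1185; V=0.312018+0.130975+-0.118501=0.3245
k=6 src: inc=-0.118501, refl=-0.118501·0.200000=-0.0237; V=0.442993+-0.118501+-0.023700=0.3008
k=7 load: inc=-0.023700, refl=-0.023700·-0.904762=0.0214; V=0.324492+-0.023700+0.021443=0.3222
k=8 src: inc=0.021443, refl=0.021443·0.200000=0.0043; V=0.300792+0.021443+0.004289=0.3265
k=9 load: inc=0.004289, refl=0.004289·-0.904762=-0.0039; V=0.322235+0.004289+-0.003880=0.3226

0 0 source 4.0000
1 4 load 0.3810
2 8 source -0.3429
3 12 load 0.3120
4 16 source 0.4430
5 20 load 0.3245
6 24 source 0.3008
7 28 load 0.3222
8 32 source 0.3265
9 36 load 0.3226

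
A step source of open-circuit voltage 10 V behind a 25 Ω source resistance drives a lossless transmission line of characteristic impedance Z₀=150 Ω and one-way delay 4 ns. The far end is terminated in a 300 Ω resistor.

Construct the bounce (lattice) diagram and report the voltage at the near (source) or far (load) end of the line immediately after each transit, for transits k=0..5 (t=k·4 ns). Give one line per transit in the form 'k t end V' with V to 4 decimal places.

0 0 source 8.5714
1 4 load 11.4286
2 8 source 9.3878
3 12 load 8.7075
4 16 source 9.1934
5 20 load 9.3554

Γ_L=0.333333, Γ_S=-0.714286; launch V₁=10·150/175=8.571429
k=0 src: V=8.5714
k=1 load: inc=8.571429, refl=8.571429·0.333333=2.8571; V=0.000000+8.571429+2.857143=11.4286
k=2 src: inc=2.857143, refl=2.857143·-0.714286=-2.0408; V=8.571429+2.857143+-2.040816=9.3878
k=3 load: inc=-2.040816, refl=-2.040816·0.333333=-0.6803; V=11.428571+-2.040816+-0.680272=8.7075
k=4 src: inc=-0.680272, refl=-0.680272·-0.714286=0.4859; V=9.387755+-0.680272+0.485909=9.1934
k=5 load: inc=0.485909, refl=0.485909·0.333333=0.1620; V=8.707483+0.485909+0.161970=9.3554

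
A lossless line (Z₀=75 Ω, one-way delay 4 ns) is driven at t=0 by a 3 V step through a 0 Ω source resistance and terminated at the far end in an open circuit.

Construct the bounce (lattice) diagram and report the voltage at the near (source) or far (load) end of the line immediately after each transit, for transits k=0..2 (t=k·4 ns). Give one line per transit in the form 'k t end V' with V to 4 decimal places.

Γ_L=1.000000, Γ_S=-1.000000; launch V₁=3·75/75=3.000000
k=0 src: V=3.0000
k=1 load: inc=3.000000, refl=3.000000·1.000000=3.0000; V=0.000000+3.000000+3.000000=6.0000
k=2 src: inc=3.000000, refl=3.000000·-1.000000=-3.0000; V=3.000000+3.000000+-3.000000=3.0000

0 0 source 3.0000
1 4 load 6.0000
2 8 source 3.0000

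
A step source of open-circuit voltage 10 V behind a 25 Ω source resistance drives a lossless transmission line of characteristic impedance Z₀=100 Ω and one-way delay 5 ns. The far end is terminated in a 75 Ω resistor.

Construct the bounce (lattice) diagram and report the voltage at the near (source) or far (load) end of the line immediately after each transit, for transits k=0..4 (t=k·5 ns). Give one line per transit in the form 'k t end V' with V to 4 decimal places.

0 0 source 8.0000
1 5 load 6.8571
2 10 source 7.5429
3 15 load 7.4449
4 20 source 7.5037

Γ_L=-0.142857, Γ_S=-0.600000; launch V₁=10·100/125=8.000000
k=0 src: V=8.0000
k=1 load: inc=8.000000, refl=8.000000·-0.142857=-1.1429; V=0.000000+8.000000+-1.142857=6.8571
k=2 src: inc=-1.142857, refl=-1.142857·-0.600000=0.6857; V=8.000000+-1.142857+0.685714=7.5429
k=3 load: inc=0.685714, refl=0.685714·-0.142857=-0.0980; V=6.857143+0.685714+-0.097959=7.4449
k=4 src: inc=-0.097959, refl=-0.097959·-0.600000=0.0588; V=7.542857+-0.097959+0.058776=7.5037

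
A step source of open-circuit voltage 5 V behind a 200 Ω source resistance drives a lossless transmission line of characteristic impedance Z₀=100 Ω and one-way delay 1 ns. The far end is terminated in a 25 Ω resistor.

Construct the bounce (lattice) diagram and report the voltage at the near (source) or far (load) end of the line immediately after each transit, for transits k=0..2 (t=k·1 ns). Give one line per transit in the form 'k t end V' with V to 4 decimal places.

Γ_L=-0.600000, Γ_S=0.333333; launch V₁=5·100/300=1.666667
k=0 src: V=1.6667
k=1 load: inc=1.666667, refl=1.666667·-0.600000=-1.0000; V=0.000000+1.666667+-1.000000=0.6667
k=2 src: inc=-1.000000, refl=-1.000000·0.333333=-0.3333; V=1.666667+-1.000000+-0.333333=0.3333

0 0 source 1.6667
1 1 load 0.6667
2 2 source 0.3333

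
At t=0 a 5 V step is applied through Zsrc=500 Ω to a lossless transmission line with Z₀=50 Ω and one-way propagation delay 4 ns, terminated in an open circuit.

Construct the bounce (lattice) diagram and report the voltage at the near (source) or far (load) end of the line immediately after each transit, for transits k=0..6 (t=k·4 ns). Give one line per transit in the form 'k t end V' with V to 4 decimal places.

0 0 source 0.4545
1 4 load 0.9091
2 8 source 1.2810
3 12 load 1.6529
4 16 source 1.9572
5 20 load 2.2615
6 24 source 2.5104

Γ_L=1.000000, Γ_S=0.818182; launch V₁=5·50/550=0.454545
k=0 src: V=0.4545
k=1 load: inc=0.454545, refl=0.454545·1.000000=0.4545; V=0.000000+0.454545+0.454545=0.9091
k=2 src: inc=0.454545, refl=0.454545·0.818182=0.3719; V=0.454545+0.454545+0.371901=1.2810
k=3 load: inc=0.371901, refl=0.371901·1.000000=0.3719; V=0.909091+0.371901+0.371901=1.6529
k=4 src: inc=0.371901, refl=0.371901·0.818182=0.3043; V=1.280992+0.371901+0.304282=1.9572
k=5 load: inc=0.304282, refl=0.304282·1.000000=0.3043; V=1.652893+0.304282+0.304282=2.2615
k=6 src: inc=0.304282, refl=0.304282·0.818182=0.2490; V=1.957175+0.304282+0.248958=2.5104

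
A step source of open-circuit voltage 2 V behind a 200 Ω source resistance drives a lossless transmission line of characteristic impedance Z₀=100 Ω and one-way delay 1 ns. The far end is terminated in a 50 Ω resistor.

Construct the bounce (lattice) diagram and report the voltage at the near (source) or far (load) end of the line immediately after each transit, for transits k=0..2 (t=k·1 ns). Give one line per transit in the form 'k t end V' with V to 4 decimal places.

0 0 source 0.6667
1 1 load 0.4444
2 2 source 0.3704

Γ_L=-0.333333, Γ_S=0.333333; launch V₁=2·100/300=0.666667
k=0 src: V=0.6667
k=1 load: inc=0.666667, refl=0.666667·-0.333333=-0.2222; V=0.000000+0.666667+-0.222222=0.4444
k=2 src: inc=-0.222222, refl=-0.222222·0.333333=-0.0741; V=0.666667+-0.222222+-0.074074=0.3704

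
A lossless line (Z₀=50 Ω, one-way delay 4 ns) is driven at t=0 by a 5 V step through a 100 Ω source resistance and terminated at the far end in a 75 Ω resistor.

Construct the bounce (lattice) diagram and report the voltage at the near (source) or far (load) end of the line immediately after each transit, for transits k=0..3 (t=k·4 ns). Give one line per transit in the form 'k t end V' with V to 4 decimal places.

0 0 source 1.6667
1 4 load 2.0000
2 8 source 2.1111
3 12 load 2.1333

Γ_L=0.200000, Γ_S=0.333333; launch V₁=5·50/150=1.666667
k=0 src: V=1.6667
k=1 load: inc=1.666667, refl=1.666667·0.200000=0.3333; V=0.000000+1.666667+0.333333=2.0000
k=2 src: inc=0.333333, refl=0.333333·0.333333=0.1111; V=1.666667+0.333333+0.111111=2.1111
k=3 load: inc=0.111111, refl=0.111111·0.200000=0.0222; V=2.000000+0.111111+0.022222=2.1333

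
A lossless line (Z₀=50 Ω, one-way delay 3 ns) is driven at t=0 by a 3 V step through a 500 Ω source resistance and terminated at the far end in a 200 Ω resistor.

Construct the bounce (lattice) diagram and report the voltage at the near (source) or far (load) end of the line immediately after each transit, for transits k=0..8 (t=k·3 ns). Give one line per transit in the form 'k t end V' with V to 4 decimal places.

0 0 source 0.2727
1 3 load 0.4364
2 6 source 0.5702
3 9 load 0.6506
4 12 source 0.7163
5 15 load 0.7557
6 18 source 0.7880
7 21 load 0.8074
8 24 source 0.8232

Γ_L=0.600000, Γ_S=0.818182; launch V₁=3·50/550=0.272727
k=0 src: V=0.2727
k=1 load: inc=0.272727, refl=0.272727·0.600000=0.1636; V=0.000000+0.272727+0.163636=0.4364
k=2 src: inc=0.163636, refl=0.163636·0.818182=0.1339; V=0.272727+0.163636+0.133884=0.5702
k=3 load: inc=0.133884, refl=0.133884·0.600000=0.0803; V=0.436364+0.133884+0.080331=0.6506
k=4 src: inc=0.080331, refl=0.080331·0.818182=0.0657; V=0.570248+0.080331+0.065725=0.7163
k=5 load: inc=0.065725, refl=0.065725·0.600000=0.0394; V=0.650579+0.065725+0.039435=0.7557
k=6 src: inc=0.039435, refl=0.039435·0.818182=0.0323; V=0.716304+0.039435+0.032265=0.7880
k=7 load: inc=0.032265, refl=0.032265·0.600000=0.0194; V=0.755739+0.032265+0.019359=0.8074
k=8 src: inc=0.019359, refl=0.019359·0.818182=0.0158; V=0.788004+0.019359+0.015839=0.8232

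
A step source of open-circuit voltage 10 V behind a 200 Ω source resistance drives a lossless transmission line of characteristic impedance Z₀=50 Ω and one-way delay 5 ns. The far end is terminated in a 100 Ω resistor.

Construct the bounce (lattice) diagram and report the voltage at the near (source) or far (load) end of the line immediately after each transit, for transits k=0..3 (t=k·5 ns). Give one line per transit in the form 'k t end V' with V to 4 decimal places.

Γ_L=0.333333, Γ_S=0.600000; launch V₁=10·50/250=2.000000
k=0 src: V=2.0000
k=1 load: inc=2.000000, refl=2.000000·0.333333=0.6667; V=0.000000+2.000000+0.666667=2.6667
k=2 src: inc=0.666667, refl=0.666667·0.600000=0.4000; V=2.000000+0.666667+0.400000=3.0667
k=3 load: inc=0.400000, refl=0.400000·0.333333=0.1333; V=2.666667+0.400000+0.133333=3.2000

0 0 source 2.0000
1 5 load 2.6667
2 10 source 3.0667
3 15 load 3.2000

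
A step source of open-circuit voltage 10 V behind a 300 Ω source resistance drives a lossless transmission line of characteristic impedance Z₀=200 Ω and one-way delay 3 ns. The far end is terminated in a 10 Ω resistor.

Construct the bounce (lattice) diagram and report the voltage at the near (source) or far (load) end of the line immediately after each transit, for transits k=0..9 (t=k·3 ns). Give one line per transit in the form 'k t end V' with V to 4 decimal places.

Γ_L=-0.904762, Γ_S=0.200000; launch V₁=10·200/500=4.000000
k=0 src: V=4.0000
k=1 load: inc=4.000000, refl=4.000000·-0.904762=-3.6190; V=0.000000+4.000000+-3.619048=0.3810
k=2 src: inc=-3.619048, refl=-3.619048·0.200000=-0.7238; V=4.000000+-3.619048+-0.723810=-0.3429
k=3 load: inc=-0.723810, refl=-0.723810·-0.904762=0.6549; V=0.380952+-0.723810+0.654875=0.3120
k=4 src: inc=0.654875, refl=0.654875·0.200000=0.1310; V=-0.342857+0.654875+0.130975=0.4430
k=5 load: inc=0.130975, refl=0.130975·-0.904762=-0.1185; V=0.312018+0.130975+-0.118501=0.3245
k=6 src: inc=-0.118501, refl=-0.118501·0.200000=-0.0237; V=0.442993+-0.118501+-0.023700=0.3008
k=7 load: inc=-0.023700, refl=-0.023700·-0.904762=0.0214; V=0.324492+-0.023700+0.021443=0.3222
k=8 src: inc=0.021443, refl=0.021443·0.200000=0.0043; V=0.300792+0.021443+0.004289=0.3265
k=9 load: inc=0.004289, refl=0.004289·-0.904762=-0.0039; V=0.322235+0.004289+-0.003880=0.3226

0 0 source 4.0000
1 3 load 0.3810
2 6 source -0.3429
3 9 load 0.3120
4 12 source 0.4430
5 15 load 0.3245
6 18 source 0.3008
7 21 load 0.3222
8 24 source 0.3265
9 27 load 0.3226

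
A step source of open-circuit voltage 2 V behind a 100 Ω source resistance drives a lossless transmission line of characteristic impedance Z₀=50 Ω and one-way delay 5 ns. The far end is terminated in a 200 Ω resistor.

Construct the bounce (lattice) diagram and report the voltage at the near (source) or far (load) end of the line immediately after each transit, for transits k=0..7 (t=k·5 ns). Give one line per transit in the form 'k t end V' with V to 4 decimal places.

Γ_L=0.600000, Γ_S=0.333333; launch V₁=2·50/150=0.666667
k=0 src: V=0.6667
k=1 load: inc=0.666667, refl=0.666667·0.600000=0.4000; V=0.000000+0.666667+0.400000=1.0667
k=2 src: inc=0.400000, refl=0.400000·0.333333=0.1333; V=0.666667+0.400000+0.133333=1.2000
k=3 load: inc=0.133333, refl=0.133333·0.600000=0.0800; V=1.066667+0.133333+0.080000=1.2800
k=4 src: inc=0.080000, refl=0.080000·0.333333=0.0267; V=1.200000+0.080000+0.026667=1.3067
k=5 load: inc=0.026667, refl=0.026667·0.600000=0.0160; V=1.280000+0.026667+0.016000=1.3227
k=6 src: inc=0.016000, refl=0.016000·0.333333=0.0053; V=1.306667+0.016000+0.005333=1.3280
k=7 load: inc=0.005333, refl=0.005333·0.600000=0.0032; V=1.322667+0.005333+0.003200=1.3312

0 0 source 0.6667
1 5 load 1.0667
2 10 source 1.2000
3 15 load 1.2800
4 20 source 1.3067
5 25 load 1.3227
6 30 source 1.3280
7 35 load 1.3312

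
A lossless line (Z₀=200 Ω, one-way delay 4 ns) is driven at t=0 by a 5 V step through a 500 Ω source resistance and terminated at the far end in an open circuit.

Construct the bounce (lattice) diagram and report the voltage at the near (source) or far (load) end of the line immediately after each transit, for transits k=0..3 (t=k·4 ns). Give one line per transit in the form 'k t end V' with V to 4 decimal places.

Γ_L=1.000000, Γ_S=0.428571; launch V₁=5·200/700=1.428571
k=0 src: V=1.4286
k=1 load: inc=1.428571, refl=1.428571·1.000000=1.4286; V=0.000000+1.428571+1.428571=2.8571
k=2 src: inc=1.428571, refl=1.428571·0.428571=0.6122; V=1.428571+1.428571+0.612245=3.4694
k=3 load: inc=0.612245, refl=0.612245·1.000000=0.6122; V=2.857143+0.612245+0.612245=4.0816

0 0 source 1.4286
1 4 load 2.8571
2 8 source 3.4694
3 12 load 4.0816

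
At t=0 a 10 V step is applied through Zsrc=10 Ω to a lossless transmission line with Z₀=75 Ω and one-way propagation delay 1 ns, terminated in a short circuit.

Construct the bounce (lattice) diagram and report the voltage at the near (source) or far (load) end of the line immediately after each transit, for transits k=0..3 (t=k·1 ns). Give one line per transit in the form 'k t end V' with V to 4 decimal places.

Γ_L=-1.000000, Γ_S=-0.764706; launch V₁=10·75/85=8.823529
k=0 src: V=8.8235
k=1 load: inc=8.823529, refl=8.823529·-1.000000=-8.8235; V=0.000000+8.823529+-8.823529=0.0000
k=2 src: inc=-8.823529, refl=-8.823529·-0.764706=6.7474; V=8.823529+-8.823529+6.747405=6.7474
k=3 load: inc=6.747405, refl=6.747405·-1.000000=-6.7474; V=0.000000+6.747405+-6.747405=0.0000

0 0 source 8.8235
1 1 load 0.0000
2 2 source 6.7474
3 3 load 0.0000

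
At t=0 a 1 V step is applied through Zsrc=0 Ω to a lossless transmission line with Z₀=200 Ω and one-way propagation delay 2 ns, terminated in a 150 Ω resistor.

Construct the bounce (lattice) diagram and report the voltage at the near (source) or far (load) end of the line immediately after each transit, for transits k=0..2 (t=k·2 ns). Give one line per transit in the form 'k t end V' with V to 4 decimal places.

0 0 source 1.0000
1 2 load 0.8571
2 4 source 1.0000

Γ_L=-0.142857, Γ_S=-1.000000; launch V₁=1·200/200=1.000000
k=0 src: V=1.0000
k=1 load: inc=1.000000, refl=1.000000·-0.142857=-0.1429; V=0.000000+1.000000+-0.142857=0.8571
k=2 src: inc=-0.142857, refl=-0.142857·-1.000000=0.1429; V=1.000000+-0.142857+0.142857=1.0000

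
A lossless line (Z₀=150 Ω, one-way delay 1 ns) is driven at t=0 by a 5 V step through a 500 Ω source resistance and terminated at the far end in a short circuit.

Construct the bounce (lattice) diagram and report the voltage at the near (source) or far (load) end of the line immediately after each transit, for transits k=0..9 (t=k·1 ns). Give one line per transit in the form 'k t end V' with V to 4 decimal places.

Γ_L=-1.000000, Γ_S=0.538462; launch V₁=5·150/650=1.153846
k=0 src: V=1.1538
k=1 load: inc=1.153846, refl=1.153846·-1.000000=-1.1538; V=0.000000+1.153846+-1.153846=0.0000
k=2 src: inc=-1.153846, refl=-1.153846·0.538462=-0.6213; V=1.153846+-1.153846+-0.621302=-0.6213
k=3 load: inc=-0.621302, refl=-0.621302·-1.000000=0.6213; V=0.000000+-0.621302+0.621302=0.0000
k=4 src: inc=0.621302, refl=0.621302·0.538462=0.3345; V=-0.621302+0.621302+0.334547=0.3345
k=5 load: inc=0.334547, refl=0.334547·-1.000000=-0.3345; V=0.000000+0.334547+-0.334547=0.0000
k=6 src: inc=-0.334547, refl=-0.334547·0.538462=-0.1801; V=0.334547+-0.334547+-0.180141=-0.1801
k=7 load: inc=-0.180141, refl=-0.180141·-1.000000=0.1801; V=0.000000+-0.180141+0.180141=0.0000
k=8 src: inc=0.180141, refl=0.180141·0.538462=0.0970; V=-0.180141+0.180141+0.096999=0.0970
k=9 load: inc=0.096999, refl=0.096999·-1.000000=-0.0970; V=0.000000+0.096999+-0.096999=0.0000

0 0 source 1.1538
1 1 load 0.0000
2 2 source -0.6213
3 3 load 0.0000
4 4 source 0.3345
5 5 load 0.0000
6 6 source -0.1801
7 7 load 0.0000
8 8 source 0.0970
9 9 load 0.0000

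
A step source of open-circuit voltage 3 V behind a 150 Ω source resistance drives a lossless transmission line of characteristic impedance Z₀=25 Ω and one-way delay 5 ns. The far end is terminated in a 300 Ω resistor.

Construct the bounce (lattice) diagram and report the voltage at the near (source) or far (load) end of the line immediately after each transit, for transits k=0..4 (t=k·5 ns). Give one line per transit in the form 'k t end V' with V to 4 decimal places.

Γ_L=0.846154, Γ_S=0.714286; launch V₁=3·25/175=0.428571
k=0 src: V=0.4286
k=1 load: inc=0.428571, refl=0.428571·0.846154=0.3626; V=0.000000+0.428571+0.362637=0.7912
k=2 src: inc=0.362637, refl=0.362637·0.714286=0.2590; V=0.428571+0.362637+0.259027=1.0502
k=3 load: inc=0.259027, refl=0.259027·0.846154=0.2192; V=0.791209+0.259027+0.219176=1.2694
k=4 src: inc=0.219176, refl=0.219176·0.714286=0.1566; V=1.050235+0.219176+0.156555=1.4260

0 0 source 0.4286
1 5 load 0.7912
2 10 source 1.0502
3 15 load 1.2694
4 20 source 1.4260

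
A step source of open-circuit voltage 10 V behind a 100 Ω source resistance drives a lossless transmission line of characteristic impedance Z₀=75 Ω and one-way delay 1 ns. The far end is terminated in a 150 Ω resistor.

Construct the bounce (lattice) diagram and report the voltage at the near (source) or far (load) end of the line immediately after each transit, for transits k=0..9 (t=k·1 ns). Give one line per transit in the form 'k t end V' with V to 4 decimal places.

Γ_L=0.333333, Γ_S=0.142857; launch V₁=10·75/175=4.285714
k=0 src: V=4.2857
k=1 load: inc=4.285714, refl=4.285714·0.333333=1.4286; V=0.000000+4.285714+1.428571=5.7143
k=2 src: inc=1.428571, refl=1.428571·0.142857=0.2041; V=4.285714+1.428571+0.204082=5.9184
k=3 load: inc=0.204082, refl=0.204082·0.333333=0.0680; V=5.714286+0.204082+0.068027=5.9864
k=4 src: inc=0.068027, refl=0.068027·0.142857=0.0097; V=5.918367+0.068027+0.009718=5.9961
k=5 load: inc=0.009718, refl=0.009718·0.333333=0.0032; V=5.986395+0.009718+0.003239=5.9994
k=6 src: inc=0.003239, refl=0.003239·0.142857=0.0005; V=5.996113+0.003239+0.000463=5.9998
k=7 load: inc=0.000463, refl=0.000463·0.333333=0.0002; V=5.999352+0.000463+0.000154=6.0000
k=8 src: inc=0.000154, refl=0.000154·0.142857=0.0000; V=5.999815+0.000154+0.000022=6.0000
k=9 load: inc=0.000022, refl=0.000022·0.333333=0.0000; V=5.999969+0.000022+0.000007=6.0000

0 0 source 4.2857
1 1 load 5.7143
2 2 source 5.9184
3 3 load 5.9864
4 4 source 5.9961
5 5 load 5.9994
6 6 source 5.9998
7 7 load 6.0000
8 8 source 6.0000
9 9 load 6.0000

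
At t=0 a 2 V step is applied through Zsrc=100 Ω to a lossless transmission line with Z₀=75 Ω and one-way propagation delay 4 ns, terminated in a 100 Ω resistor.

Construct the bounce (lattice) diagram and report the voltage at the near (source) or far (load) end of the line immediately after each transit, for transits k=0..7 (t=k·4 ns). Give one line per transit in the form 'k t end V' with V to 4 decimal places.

0 0 source 0.8571
1 4 load 0.9796
2 8 source 0.9971
3 12 load 0.9996
4 16 source 0.9999
5 20 load 1.0000
6 24 source 1.0000
7 28 load 1.0000

Γ_L=0.142857, Γ_S=0.142857; launch V₁=2·75/175=0.857143
k=0 src: V=0.8571
k=1 load: inc=0.857143, refl=0.857143·0.142857=0.1224; V=0.000000+0.857143+0.122449=0.9796
k=2 src: inc=0.122449, refl=0.122449·0.142857=0.0175; V=0.857143+0.122449+0.017493=0.9971
k=3 load: inc=0.017493, refl=0.017493·0.142857=0.0025; V=0.979592+0.017493+0.002499=0.9996
k=4 src: inc=0.002499, refl=0.002499·0.142857=0.0004; V=0.997085+0.002499+0.000357=0.9999
k=5 load: inc=0.000357, refl=0.000357·0.142857=0.0001; V=0.999584+0.000357+0.000051=1.0000
k=6 src: inc=0.000051, refl=0.000051·0.142857=0.0000; V=0.999941+0.000051+0.000007=1.0000
k=7 load: inc=0.000007, refl=0.000007·0.142857=0.0000; V=0.999992+0.000007+0.000001=1.0000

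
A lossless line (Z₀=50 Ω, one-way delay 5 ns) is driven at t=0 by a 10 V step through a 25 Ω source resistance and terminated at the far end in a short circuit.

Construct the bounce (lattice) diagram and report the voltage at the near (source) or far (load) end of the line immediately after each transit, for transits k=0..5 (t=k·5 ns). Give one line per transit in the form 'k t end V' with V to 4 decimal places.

Γ_L=-1.000000, Γ_S=-0.333333; launch V₁=10·50/75=6.666667
k=0 src: V=6.6667
k=1 load: inc=6.666667, refl=6.666667·-1.000000=-6.6667; V=0.000000+6.666667+-6.666667=0.0000
k=2 src: inc=-6.666667, refl=-6.666667·-0.333333=2.2222; V=6.666667+-6.666667+2.222222=2.2222
k=3 load: inc=2.222222, refl=2.222222·-1.000000=-2.2222; V=0.000000+2.222222+-2.222222=0.0000
k=4 src: inc=-2.222222, refl=-2.222222·-0.333333=0.7407; V=2.222222+-2.222222+0.740741=0.7407
k=5 load: inc=0.740741, refl=0.740741·-1.000000=-0.7407; V=0.000000+0.740741+-0.740741=0.0000

0 0 source 6.6667
1 5 load 0.0000
2 10 source 2.2222
3 15 load 0.0000
4 20 source 0.7407
5 25 load 0.0000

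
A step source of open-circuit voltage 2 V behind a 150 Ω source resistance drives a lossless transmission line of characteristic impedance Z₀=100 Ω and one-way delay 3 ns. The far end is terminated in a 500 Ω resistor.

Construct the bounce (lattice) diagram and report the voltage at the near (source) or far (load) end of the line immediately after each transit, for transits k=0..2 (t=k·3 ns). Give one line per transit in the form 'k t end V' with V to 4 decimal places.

0 0 source 0.8000
1 3 load 1.3333
2 6 source 1.4400

Γ_L=0.666667, Γ_S=0.200000; launch V₁=2·100/250=0.800000
k=0 src: V=0.8000
k=1 load: inc=0.800000, refl=0.800000·0.666667=0.5333; V=0.000000+0.800000+0.533333=1.3333
k=2 src: inc=0.533333, refl=0.533333·0.200000=0.1067; V=0.800000+0.533333+0.106667=1.4400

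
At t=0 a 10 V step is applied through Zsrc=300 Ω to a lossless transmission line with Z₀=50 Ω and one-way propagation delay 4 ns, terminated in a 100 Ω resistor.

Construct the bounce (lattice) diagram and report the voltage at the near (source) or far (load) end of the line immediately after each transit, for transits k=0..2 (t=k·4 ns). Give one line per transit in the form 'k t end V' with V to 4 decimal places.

0 0 source 1.4286
1 4 load 1.9048
2 8 source 2.2449

Γ_L=0.333333, Γ_S=0.714286; launch V₁=10·50/350=1.428571
k=0 src: V=1.4286
k=1 load: inc=1.428571, refl=1.428571·0.333333=0.4762; V=0.000000+1.428571+0.476190=1.9048
k=2 src: inc=0.476190, refl=0.476190·0.714286=0.3401; V=1.428571+0.476190+0.340136=2.2449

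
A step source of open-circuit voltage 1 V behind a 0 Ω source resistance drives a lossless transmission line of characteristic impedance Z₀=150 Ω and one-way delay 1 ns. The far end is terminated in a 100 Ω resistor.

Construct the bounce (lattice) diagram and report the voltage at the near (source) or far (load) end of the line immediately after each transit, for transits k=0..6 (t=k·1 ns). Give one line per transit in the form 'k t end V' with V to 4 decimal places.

Γ_L=-0.200000, Γ_S=-1.000000; launch V₁=1·150/150=1.000000
k=0 src: V=1.0000
k=1 load: inc=1.000000, refl=1.000000·-0.200000=-0.2000; V=0.000000+1.000000+-0.200000=0.8000
k=2 src: inc=-0.200000, refl=-0.200000·-1.000000=0.2000; V=1.000000+-0.200000+0.200000=1.0000
k=3 load: inc=0.200000, refl=0.200000·-0.200000=-0.0400; V=0.800000+0.200000+-0.040000=0.9600
k=4 src: inc=-0.040000, refl=-0.040000·-1.000000=0.0400; V=1.000000+-0.040000+0.040000=1.0000
k=5 load: inc=0.040000, refl=0.040000·-0.200000=-0.0080; V=0.960000+0.040000+-0.008000=0.9920
k=6 src: inc=-0.008000, refl=-0.008000·-1.000000=0.0080; V=1.000000+-0.008000+0.008000=1.0000

0 0 source 1.0000
1 1 load 0.8000
2 2 source 1.0000
3 3 load 0.9600
4 4 source 1.0000
5 5 load 0.9920
6 6 source 1.0000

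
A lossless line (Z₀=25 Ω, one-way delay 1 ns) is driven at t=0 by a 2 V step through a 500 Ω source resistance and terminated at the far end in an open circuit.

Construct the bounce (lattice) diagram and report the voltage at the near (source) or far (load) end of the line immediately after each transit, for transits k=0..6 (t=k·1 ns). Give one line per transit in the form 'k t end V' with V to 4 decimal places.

0 0 source 0.0952
1 1 load 0.1905
2 2 source 0.2766
3 3 load 0.3628
4 4 source 0.4408
5 5 load 0.5187
6 6 source 0.5893

Γ_L=1.000000, Γ_S=0.904762; launch V₁=2·25/525=0.095238
k=0 src: V=0.0952
k=1 load: inc=0.095238, refl=0.095238·1.000000=0.0952; V=0.000000+0.095238+0.095238=0.1905
k=2 src: inc=0.095238, refl=0.095238·0.904762=0.0862; V=0.095238+0.095238+0.086168=0.2766
k=3 load: inc=0.086168, refl=0.086168·1.000000=0.0862; V=0.190476+0.086168+0.086168=0.3628
k=4 src: inc=0.086168, refl=0.086168·0.904762=0.0780; V=0.276644+0.086168+0.077961=0.4408
k=5 load: inc=0.077961, refl=0.077961·1.000000=0.0780; V=0.362812+0.077961+0.077961=0.5187
k=6 src: inc=0.077961, refl=0.077961·0.904762=0.0705; V=0.440773+0.077961+0.070536=0.5893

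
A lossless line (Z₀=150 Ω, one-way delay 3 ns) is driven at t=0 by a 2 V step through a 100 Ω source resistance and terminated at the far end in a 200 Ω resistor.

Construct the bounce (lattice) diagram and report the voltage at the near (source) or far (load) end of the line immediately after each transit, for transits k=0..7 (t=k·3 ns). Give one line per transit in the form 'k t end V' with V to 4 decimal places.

Γ_L=0.142857, Γ_S=-0.200000; launch V₁=2·150/250=1.200000
k=0 src: V=1.2000
k=1 load: inc=1.200000, refl=1.200000·0.142857=0.1714; V=0.000000+1.200000+0.171429=1.3714
k=2 src: inc=0.171429, refl=0.171429·-0.200000=-0.0343; V=1.200000+0.171429+-0.034286=1.3371
k=3 load: inc=-0.034286, refl=-0.034286·0.142857=-0.0049; V=1.371429+-0.034286+-0.004898=1.3322
k=4 src: inc=-0.004898, refl=-0.004898·-0.200000=0.0010; V=1.337143+-0.004898+0.000980=1.3332
k=5 load: inc=0.000980, refl=0.000980·0.142857=0.0001; V=1.332245+0.000980+0.000140=1.3334
k=6 src: inc=0.000140, refl=0.000140·-0.200000=-0.0000; V=1.333224+0.000140+-0.000028=1.3333
k=7 load: inc=-0.000028, refl=-0.000028·0.142857=-0.0000; V=1.333364+-0.000028+-0.000004=1.3333

0 0 source 1.2000
1 3 load 1.3714
2 6 source 1.3371
3 9 load 1.3322
4 12 source 1.3332
5 15 load 1.3334
6 18 source 1.3333
7 21 load 1.3333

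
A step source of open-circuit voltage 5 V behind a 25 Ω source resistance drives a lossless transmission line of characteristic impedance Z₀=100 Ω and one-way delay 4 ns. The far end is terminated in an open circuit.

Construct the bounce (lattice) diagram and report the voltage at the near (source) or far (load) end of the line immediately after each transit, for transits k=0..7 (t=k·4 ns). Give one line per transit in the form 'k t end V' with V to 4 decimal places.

Γ_L=1.000000, Γ_S=-0.600000; launch V₁=5·100/125=4.000000
k=0 src: V=4.0000
k=1 load: inc=4.000000, refl=4.000000·1.000000=4.0000; V=0.000000+4.000000+4.000000=8.0000
k=2 src: inc=4.000000, refl=4.000000·-0.600000=-2.4000; V=4.000000+4.000000+-2.400000=5.6000
k=3 load: inc=-2.400000, refl=-2.400000·1.000000=-2.4000; V=8.000000+-2.400000+-2.400000=3.2000
k=4 src: inc=-2.400000, refl=-2.400000·-0.600000=1.4400; V=5.600000+-2.400000+1.440000=4.6400
k=5 load: inc=1.440000, refl=1.440000·1.000000=1.4400; V=3.200000+1.440000+1.440000=6.0800
k=6 src: inc=1.440000, refl=1.440000·-0.600000=-0.8640; V=4.640000+1.440000+-0.864000=5.2160
k=7 load: inc=-0.864000, refl=-0.864000·1.000000=-0.8640; V=6.080000+-0.864000+-0.864000=4.3520

0 0 source 4.0000
1 4 load 8.0000
2 8 source 5.6000
3 12 load 3.2000
4 16 source 4.6400
5 20 load 6.0800
6 24 source 5.2160
7 28 load 4.3520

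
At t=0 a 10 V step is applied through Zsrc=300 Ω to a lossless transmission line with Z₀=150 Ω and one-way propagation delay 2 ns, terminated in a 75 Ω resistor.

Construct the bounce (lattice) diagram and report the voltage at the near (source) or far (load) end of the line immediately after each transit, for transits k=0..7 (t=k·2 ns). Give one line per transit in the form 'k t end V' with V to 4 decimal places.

0 0 source 3.3333
1 2 load 2.2222
2 4 source 1.8519
3 6 load 1.9753
4 8 source 2.0165
5 10 load 2.0027
6 12 source 1.9982
7 14 load 1.9997

Γ_L=-0.333333, Γ_S=0.333333; launch V₁=10·150/450=3.333333
k=0 src: V=3.3333
k=1 load: inc=3.333333, refl=3.333333·-0.333333=-1.1111; V=0.000000+3.333333+-1.111111=2.2222
k=2 src: inc=-1.111111, refl=-1.111111·0.333333=-0.3704; V=3.333333+-1.111111+-0.370370=1.8519
k=3 load: inc=-0.370370, refl=-0.370370·-0.333333=0.1235; V=2.222222+-0.370370+0.123457=1.9753
k=4 src: inc=0.123457, refl=0.123457·0.333333=0.0412; V=1.851852+0.123457+0.041152=2.0165
k=5 load: inc=0.041152, refl=0.041152·-0.333333=-0.0137; V=1.975309+0.041152+-0.013717=2.0027
k=6 src: inc=-0.013717, refl=-0.013717·0.333333=-0.0046; V=2.016461+-0.013717+-0.004572=1.9982
k=7 load: inc=-0.004572, refl=-0.004572·-0.333333=0.0015; V=2.002743+-0.004572+0.001524=1.9997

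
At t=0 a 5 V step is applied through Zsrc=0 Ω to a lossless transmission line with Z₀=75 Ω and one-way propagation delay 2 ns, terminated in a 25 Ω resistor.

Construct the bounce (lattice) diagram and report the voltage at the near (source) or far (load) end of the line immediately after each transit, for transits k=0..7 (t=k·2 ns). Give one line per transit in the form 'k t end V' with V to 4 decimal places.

0 0 source 5.0000
1 2 load 2.5000
2 4 source 5.0000
3 6 load 3.7500
4 8 source 5.0000
5 10 load 4.3750
6 12 source 5.0000
7 14 load 4.6875

Γ_L=-0.500000, Γ_S=-1.000000; launch V₁=5·75/75=5.000000
k=0 src: V=5.0000
k=1 load: inc=5.000000, refl=5.000000·-0.500000=-2.5000; V=0.000000+5.000000+-2.500000=2.5000
k=2 src: inc=-2.500000, refl=-2.500000·-1.000000=2.5000; V=5.000000+-2.500000+2.500000=5.0000
k=3 load: inc=2.500000, refl=2.500000·-0.500000=-1.2500; V=2.500000+2.500000+-1.250000=3.7500
k=4 src: inc=-1.250000, refl=-1.250000·-1.000000=1.2500; V=5.000000+-1.250000+1.250000=5.0000
k=5 load: inc=1.250000, refl=1.250000·-0.500000=-0.6250; V=3.750000+1.250000+-0.625000=4.3750
k=6 src: inc=-0.625000, refl=-0.625000·-1.000000=0.6250; V=5.000000+-0.625000+0.625000=5.0000
k=7 load: inc=0.625000, refl=0.625000·-0.500000=-0.3125; V=4.375000+0.625000+-0.312500=4.6875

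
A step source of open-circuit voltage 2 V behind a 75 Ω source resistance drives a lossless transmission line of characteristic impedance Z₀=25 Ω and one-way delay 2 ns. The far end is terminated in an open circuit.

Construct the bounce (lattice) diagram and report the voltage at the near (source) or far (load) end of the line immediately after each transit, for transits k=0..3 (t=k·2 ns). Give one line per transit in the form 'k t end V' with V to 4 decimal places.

Γ_L=1.000000, Γ_S=0.500000; launch V₁=2·25/100=0.500000
k=0 src: V=0.5000
k=1 load: inc=0.500000, refl=0.500000·1.000000=0.5000; V=0.000000+0.500000+0.500000=1.0000
k=2 src: inc=0.500000, refl=0.500000·0.500000=0.2500; V=0.500000+0.500000+0.250000=1.2500
k=3 load: inc=0.250000, refl=0.250000·1.000000=0.2500; V=1.000000+0.250000+0.250000=1.5000

0 0 source 0.5000
1 2 load 1.0000
2 4 source 1.2500
3 6 load 1.5000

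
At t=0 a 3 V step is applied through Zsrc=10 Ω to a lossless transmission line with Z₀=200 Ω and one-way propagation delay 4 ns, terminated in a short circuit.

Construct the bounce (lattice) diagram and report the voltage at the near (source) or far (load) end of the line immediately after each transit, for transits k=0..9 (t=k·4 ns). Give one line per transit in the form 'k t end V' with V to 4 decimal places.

0 0 source 2.8571
1 4 load 0.0000
2 8 source 2.5850
3 12 load 0.0000
4 16 source 2.3388
5 20 load 0.0000
6 24 source 2.1161
7 28 load 0.0000
8 32 source 1.9146
9 36 load 0.0000

Γ_L=-1.000000, Γ_S=-0.904762; launch V₁=3·200/210=2.857143
k=0 src: V=2.8571
k=1 load: inc=2.857143, refl=2.857143·-1.000000=-2.8571; V=0.000000+2.857143+-2.857143=0.0000
k=2 src: inc=-2.857143, refl=-2.857143·-0.904762=2.5850; V=2.857143+-2.857143+2.585034=2.5850
k=3 load: inc=2.585034, refl=2.585034·-1.000000=-2.5850; V=0.000000+2.585034+-2.585034=0.0000
k=4 src: inc=-2.585034, refl=-2.585034·-0.904762=2.3388; V=2.585034+-2.585034+2.338840=2.3388
k=5 load: inc=2.338840, refl=2.338840·-1.000000=-2.3388; V=0.000000+2.338840+-2.338840=0.0000
k=6 src: inc=-2.338840, refl=-2.338840·-0.904762=2.1161; V=2.338840+-2.338840+2.116094=2.1161
k=7 load: inc=2.116094, refl=2.116094·-1.000000=-2.1161; V=0.000000+2.116094+-2.116094=0.0000
k=8 src: inc=-2.116094, refl=-2.116094·-0.904762=1.9146; V=2.116094+-2.116094+1.914561=1.9146
k=9 load: inc=1.914561, refl=1.914561·-1.000000=-1.9146; V=0.000000+1.914561+-1.914561=0.0000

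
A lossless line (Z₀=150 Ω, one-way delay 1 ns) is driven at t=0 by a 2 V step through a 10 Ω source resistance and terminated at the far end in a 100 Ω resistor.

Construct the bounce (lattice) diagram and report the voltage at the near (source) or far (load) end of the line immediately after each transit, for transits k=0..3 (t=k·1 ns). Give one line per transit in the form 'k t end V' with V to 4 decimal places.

Γ_L=-0.200000, Γ_S=-0.875000; launch V₁=2·150/160=1.875000
k=0 src: V=1.8750
k=1 load: inc=1.875000, refl=1.875000·-0.200000=-0.3750; V=0.000000+1.875000+-0.375000=1.5000
k=2 src: inc=-0.375000, refl=-0.375000·-0.875000=0.3281; V=1.875000+-0.375000+0.328125=1.8281
k=3 load: inc=0.328125, refl=0.328125·-0.200000=-0.0656; V=1.500000+0.328125+-0.065625=1.7625

0 0 source 1.8750
1 1 load 1.5000
2 2 source 1.8281
3 3 load 1.7625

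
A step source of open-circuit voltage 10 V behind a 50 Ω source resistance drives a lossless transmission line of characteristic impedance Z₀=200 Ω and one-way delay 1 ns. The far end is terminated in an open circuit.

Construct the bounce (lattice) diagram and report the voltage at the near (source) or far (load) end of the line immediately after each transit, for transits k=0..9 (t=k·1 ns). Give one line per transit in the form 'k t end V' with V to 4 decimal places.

0 0 source 8.0000
1 1 load 16.0000
2 2 source 11.2000
3 3 load 6.4000
4 4 source 9.2800
5 5 load 12.1600
6 6 source 10.4320
7 7 load 8.7040
8 8 source 9.7408
9 9 load 10.7776

Γ_L=1.000000, Γ_S=-0.600000; launch V₁=10·200/250=8.000000
k=0 src: V=8.0000
k=1 load: inc=8.000000, refl=8.000000·1.000000=8.0000; V=0.000000+8.000000+8.000000=16.0000
k=2 src: inc=8.000000, refl=8.000000·-0.600000=-4.8000; V=8.000000+8.000000+-4.800000=11.2000
k=3 load: inc=-4.800000, refl=-4.800000·1.000000=-4.8000; V=16.000000+-4.800000+-4.800000=6.4000
k=4 src: inc=-4.800000, refl=-4.800000·-0.600000=2.8800; V=11.200000+-4.800000+2.880000=9.2800
k=5 load: inc=2.880000, refl=2.880000·1.000000=2.8800; V=6.400000+2.880000+2.880000=12.1600
k=6 src: inc=2.880000, refl=2.880000·-0.600000=-1.7280; V=9.280000+2.880000+-1.728000=10.4320
k=7 load: inc=-1.728000, refl=-1.728000·1.000000=-1.7280; V=12.160000+-1.728000+-1.728000=8.7040
k=8 src: inc=-1.728000, refl=-1.728000·-0.600000=1.0368; V=10.432000+-1.728000+1.036800=9.7408
k=9 load: inc=1.036800, refl=1.036800·1.000000=1.0368; V=8.704000+1.036800+1.036800=10.7776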